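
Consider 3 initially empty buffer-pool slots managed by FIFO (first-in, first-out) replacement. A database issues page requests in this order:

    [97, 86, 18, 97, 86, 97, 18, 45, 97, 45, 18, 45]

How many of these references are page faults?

97 → fault, frames {97}
86 → fault, frames {97,86}
18 → fault, frames {97,86,18}
97 → hit
86 → hit
97 → hit
18 → hit
45 → fault, evict 97, frames {86,18,45}
97 → fault, evict 86, frames {18,45,97}
45 → hit
18 → hit
45 → hit
Page faults: 5.

5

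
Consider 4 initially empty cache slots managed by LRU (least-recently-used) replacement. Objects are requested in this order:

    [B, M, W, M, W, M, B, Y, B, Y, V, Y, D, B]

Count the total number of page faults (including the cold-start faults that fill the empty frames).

B: miss, frames (B)
M: miss, frames (B M)
W: miss, frames (B M W)
M: hit
W: hit
M: hit
B: hit
Y: miss, frames (W M B Y)
B: hit
Y: hit
V: miss, evict W, frames (M B Y V)
Y: hit
D: miss, evict M, frames (B V Y D)
B: hit
Page faults: 6.

6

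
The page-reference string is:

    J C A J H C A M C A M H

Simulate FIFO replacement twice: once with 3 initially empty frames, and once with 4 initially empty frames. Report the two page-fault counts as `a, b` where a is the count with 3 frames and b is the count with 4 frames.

8, 5

3 frames: F F F . F . . F F F . F → 8 faults.
4 frames: F F F . F . . F . . . . → 5 faults.
5 < 8: adding a frame reduced faults, as is typical.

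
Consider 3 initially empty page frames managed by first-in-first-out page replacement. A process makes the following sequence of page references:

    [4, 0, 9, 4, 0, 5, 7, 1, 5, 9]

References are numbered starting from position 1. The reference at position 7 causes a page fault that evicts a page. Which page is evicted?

0

pos 1: 4 -> miss, frames {4}
pos 2: 0 -> miss, frames {4,0}
pos 3: 9 -> miss, frames {4,0,9}
pos 4: 4 -> hit
pos 5: 0 -> hit
pos 6: 5 -> miss, evict 4, frames {0,9,5}
pos 7: 7 -> miss, evict 0, frames {9,5,7}
At position 7, page 0 is evicted.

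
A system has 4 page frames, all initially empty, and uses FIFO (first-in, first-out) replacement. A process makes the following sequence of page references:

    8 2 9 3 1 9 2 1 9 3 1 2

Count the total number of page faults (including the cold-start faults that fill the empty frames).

5

8 -> fault, frames (8)
2 -> fault, frames (8 2)
9 -> fault, frames (8 2 9)
3 -> fault, frames (8 2 9 3)
1 -> fault, evict 8, frames (2 9 3 1)
9 -> hit
2 -> hit
1 -> hit
9 -> hit
3 -> hit
1 -> hit
2 -> hit
Page faults: 5.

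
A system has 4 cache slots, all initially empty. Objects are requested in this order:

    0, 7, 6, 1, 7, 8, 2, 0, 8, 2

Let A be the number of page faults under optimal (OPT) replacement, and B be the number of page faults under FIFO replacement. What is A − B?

Under OPT: F F F F . F F . . . → 6 faults.
Under FIFO: F F F F . F F F . . → 7 faults.
A − B = 6 − 7 = -1.

-1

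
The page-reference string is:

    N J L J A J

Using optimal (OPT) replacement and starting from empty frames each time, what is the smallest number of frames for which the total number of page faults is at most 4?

2

f=1: 6 faults
f=2: 4 faults
f=3: 4 faults
f=4: 4 faults
Smallest f with faults ≤ 4 is 2.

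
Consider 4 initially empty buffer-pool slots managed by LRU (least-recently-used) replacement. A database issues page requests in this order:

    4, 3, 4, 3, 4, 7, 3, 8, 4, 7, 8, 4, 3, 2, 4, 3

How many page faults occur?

4: fault, frames {4}
3: fault, frames {4,3}
4: hit
3: hit
4: hit
7: fault, frames {3,4,7}
3: hit
8: fault, frames {4,7,3,8}
4: hit
7: hit
8: hit
4: hit
3: hit
2: fault, evict 7, frames {8,4,3,2}
4: hit
3: hit
Page faults: 5.

5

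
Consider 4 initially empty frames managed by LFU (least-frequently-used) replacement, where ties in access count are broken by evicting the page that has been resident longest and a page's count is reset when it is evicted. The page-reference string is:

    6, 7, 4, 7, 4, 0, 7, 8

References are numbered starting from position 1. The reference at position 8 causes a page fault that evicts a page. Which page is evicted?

6

pos 1: 6: miss, frames (6)
pos 2: 7: miss, frames (6 7)
pos 3: 4: miss, frames (6 7 4)
pos 4: 7: hit
pos 5: 4: hit
pos 6: 0: miss, frames (6 7 4 0)
pos 7: 7: hit
pos 8: 8: miss, evict 6, frames (7 4 0 8)
At position 8, page 6 is evicted.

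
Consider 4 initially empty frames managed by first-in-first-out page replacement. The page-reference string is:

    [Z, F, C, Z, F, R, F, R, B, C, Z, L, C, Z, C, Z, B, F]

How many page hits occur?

9

Z -> fault, frames {Z}
F -> fault, frames {Z,F}
C -> fault, frames {Z,F,C}
Z -> hit
F -> hit
R -> fault, frames {Z,F,C,R}
F -> hit
R -> hit
B -> fault, evict Z, frames {F,C,R,B}
C -> hit
Z -> fault, evict F, frames {C,R,B,Z}
L -> fault, evict C, frames {R,B,Z,L}
C -> fault, evict R, frames {B,Z,L,C}
Z -> hit
C -> hit
Z -> hit
B -> hit
F -> fault, evict B, frames {Z,L,C,F}
Hits: 9.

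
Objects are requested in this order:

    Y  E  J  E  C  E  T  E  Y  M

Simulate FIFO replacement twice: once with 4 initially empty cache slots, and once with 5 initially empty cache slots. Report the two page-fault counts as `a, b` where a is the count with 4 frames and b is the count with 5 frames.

7, 6

4 frames: F F F . F . F . F F → 7 faults.
5 frames: F F F . F . F . . F → 6 faults.
6 < 7: adding a frame reduced faults, as is typical.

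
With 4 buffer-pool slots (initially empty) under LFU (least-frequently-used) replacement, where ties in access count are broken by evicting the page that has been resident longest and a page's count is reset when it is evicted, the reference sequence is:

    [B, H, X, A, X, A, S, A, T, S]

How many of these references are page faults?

B → miss, frames {B}
H → miss, frames {B,H}
X → miss, frames {B,H,X}
A → miss, frames {B,H,X,A}
X → hit
A → hit
S → miss, evict B, frames {H,X,A,S}
A → hit
T → miss, evict H, frames {X,A,S,T}
S → hit
Page faults: 6.

6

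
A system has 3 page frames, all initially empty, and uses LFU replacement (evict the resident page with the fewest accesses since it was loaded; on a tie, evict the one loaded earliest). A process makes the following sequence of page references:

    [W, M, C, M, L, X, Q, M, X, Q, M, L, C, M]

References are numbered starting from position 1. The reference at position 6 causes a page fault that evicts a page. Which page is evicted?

C

pos 1: W: miss, frames [W]
pos 2: M: miss, frames [W, M]
pos 3: C: miss, frames [W, M, C]
pos 4: M: hit
pos 5: L: miss, evict W, frames [M, C, L]
pos 6: X: miss, evict C, frames [M, L, X]
At position 6, page C is evicted.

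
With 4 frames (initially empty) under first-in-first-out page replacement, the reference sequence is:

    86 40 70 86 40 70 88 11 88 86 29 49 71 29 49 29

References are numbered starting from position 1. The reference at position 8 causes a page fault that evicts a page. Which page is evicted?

pos 1: 86 -> miss, frames [86]
pos 2: 40 -> miss, frames [86, 40]
pos 3: 70 -> miss, frames [86, 40, 70]
pos 4: 86 -> hit
pos 5: 40 -> hit
pos 6: 70 -> hit
pos 7: 88 -> miss, frames [86, 40, 70, 88]
pos 8: 11 -> miss, evict 86, frames [40, 70, 88, 11]
At position 8, page 86 is evicted.

86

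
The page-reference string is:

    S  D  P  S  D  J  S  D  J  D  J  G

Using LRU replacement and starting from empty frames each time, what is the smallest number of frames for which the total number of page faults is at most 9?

f=1: 12 faults
f=2: 10 faults
f=3: 5 faults
f=4: 5 faults
f=5: 5 faults
Smallest f with faults ≤ 9 is 3.

3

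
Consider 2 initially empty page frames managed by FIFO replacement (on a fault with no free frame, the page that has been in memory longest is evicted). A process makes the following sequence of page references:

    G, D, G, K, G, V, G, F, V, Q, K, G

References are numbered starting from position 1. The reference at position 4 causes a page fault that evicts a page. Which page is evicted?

pos 1: G -> fault, frames (G)
pos 2: D -> fault, frames (G D)
pos 3: G -> hit
pos 4: K -> fault, evict G, frames (D K)
At position 4, page G is evicted.

G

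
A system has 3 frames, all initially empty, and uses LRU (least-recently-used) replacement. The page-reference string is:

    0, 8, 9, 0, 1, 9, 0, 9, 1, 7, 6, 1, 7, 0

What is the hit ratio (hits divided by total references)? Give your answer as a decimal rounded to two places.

0.50

0 → fault, frames (0)
8 → fault, frames (0 8)
9 → fault, frames (0 8 9)
0 → hit
1 → fault, evict 8, frames (9 0 1)
9 → hit
0 → hit
9 → hit
1 → hit
7 → fault, evict 0, frames (9 1 7)
6 → fault, evict 9, frames (1 7 6)
1 → hit
7 → hit
0 → fault, evict 6, frames (1 7 0)
Hits: 7 of 14 references → 7/14 = 0.5000.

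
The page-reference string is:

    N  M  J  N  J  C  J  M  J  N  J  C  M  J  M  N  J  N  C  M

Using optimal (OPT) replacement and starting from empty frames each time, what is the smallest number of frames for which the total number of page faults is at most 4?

f=1: 20 faults
f=2: 11 faults
f=3: 7 faults
f=4: 4 faults
Smallest f with faults ≤ 4 is 4.

4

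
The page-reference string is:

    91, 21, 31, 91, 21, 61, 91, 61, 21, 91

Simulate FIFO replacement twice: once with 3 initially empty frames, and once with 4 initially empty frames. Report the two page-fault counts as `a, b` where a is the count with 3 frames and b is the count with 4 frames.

6, 4

3 frames: F F F . . F F . F . → 6 faults.
4 frames: F F F . . F . . . . → 4 faults.
4 < 6: adding a frame reduced faults, as is typical.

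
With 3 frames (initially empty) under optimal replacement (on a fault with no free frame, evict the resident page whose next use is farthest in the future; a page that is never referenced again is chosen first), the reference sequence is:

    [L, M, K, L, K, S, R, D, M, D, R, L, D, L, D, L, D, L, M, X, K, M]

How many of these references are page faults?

L -> fault, frames (L)
M -> fault, frames (L M)
K -> fault, frames (L M K)
L -> hit
K -> hit
S -> fault, evict K, frames (L M S)
R -> fault, evict S, frames (L M R)
D -> fault, evict L, frames (M R D)
M -> hit
D -> hit
R -> hit
L -> fault, evict R, frames (M D L)
D -> hit
L -> hit
D -> hit
L -> hit
D -> hit
L -> hit
M -> hit
X -> fault, evict L, frames (M D X)
K -> fault, evict X, frames (M D K)
M -> hit
Page faults: 9.

9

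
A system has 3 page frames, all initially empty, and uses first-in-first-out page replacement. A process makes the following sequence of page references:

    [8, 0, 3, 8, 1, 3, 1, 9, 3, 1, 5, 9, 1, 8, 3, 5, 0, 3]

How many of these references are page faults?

8 → miss, frames {8}
0 → miss, frames {8,0}
3 → miss, frames {8,0,3}
8 → hit
1 → miss, evict 8, frames {0,3,1}
3 → hit
1 → hit
9 → miss, evict 0, frames {3,1,9}
3 → hit
1 → hit
5 → miss, evict 3, frames {1,9,5}
9 → hit
1 → hit
8 → miss, evict 1, frames {9,5,8}
3 → miss, evict 9, frames {5,8,3}
5 → hit
0 → miss, evict 5, frames {8,3,0}
3 → hit
Page faults: 9.

9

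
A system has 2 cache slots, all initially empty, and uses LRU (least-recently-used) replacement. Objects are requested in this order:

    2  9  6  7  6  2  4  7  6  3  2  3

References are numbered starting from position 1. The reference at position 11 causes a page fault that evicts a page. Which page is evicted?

6

pos 1: 2 -> miss, frames (2)
pos 2: 9 -> miss, frames (2 9)
pos 3: 6 -> miss, evict 2, frames (9 6)
pos 4: 7 -> miss, evict 9, frames (6 7)
pos 5: 6 -> hit
pos 6: 2 -> miss, evict 7, frames (6 2)
pos 7: 4 -> miss, evict 6, frames (2 4)
pos 8: 7 -> miss, evict 2, frames (4 7)
pos 9: 6 -> miss, evict 4, frames (7 6)
pos 10: 3 -> miss, evict 7, frames (6 3)
pos 11: 2 -> miss, evict 6, frames (3 2)
At position 11, page 6 is evicted.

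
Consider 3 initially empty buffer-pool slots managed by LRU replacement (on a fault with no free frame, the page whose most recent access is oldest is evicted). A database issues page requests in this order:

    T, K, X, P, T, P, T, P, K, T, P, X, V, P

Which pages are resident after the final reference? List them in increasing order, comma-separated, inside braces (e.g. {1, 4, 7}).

{P, V, X}

T → fault, frames [T]
K → fault, frames [T, K]
X → fault, frames [T, K, X]
P → fault, evict T, frames [K, X, P]
T → fault, evict K, frames [X, P, T]
P → hit
T → hit
P → hit
K → fault, evict X, frames [T, P, K]
T → hit
P → hit
X → fault, evict K, frames [T, P, X]
V → fault, evict T, frames [P, X, V]
P → hit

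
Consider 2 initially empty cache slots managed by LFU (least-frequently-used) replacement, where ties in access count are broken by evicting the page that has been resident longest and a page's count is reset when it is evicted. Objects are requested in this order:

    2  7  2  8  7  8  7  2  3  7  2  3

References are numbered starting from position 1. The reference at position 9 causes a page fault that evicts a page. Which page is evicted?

pos 1: 2 → miss, frames [2]
pos 2: 7 → miss, frames [2, 7]
pos 3: 2 → hit
pos 4: 8 → miss, evict 7, frames [2, 8]
pos 5: 7 → miss, evict 8, frames [2, 7]
pos 6: 8 → miss, evict 7, frames [2, 8]
pos 7: 7 → miss, evict 8, frames [2, 7]
pos 8: 2 → hit
pos 9: 3 → miss, evict 7, frames [2, 3]
At position 9, page 7 is evicted.

7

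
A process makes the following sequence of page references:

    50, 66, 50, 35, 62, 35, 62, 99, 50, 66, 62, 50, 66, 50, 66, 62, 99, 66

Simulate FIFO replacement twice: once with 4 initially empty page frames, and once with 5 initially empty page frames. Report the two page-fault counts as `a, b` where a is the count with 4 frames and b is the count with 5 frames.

4 frames: F F . F F . . F F F . . . . . . . . → 7 faults.
5 frames: F F . F F . . F . . . . . . . . . . → 5 faults.
5 < 7: adding a frame reduced faults, as is typical.

7, 5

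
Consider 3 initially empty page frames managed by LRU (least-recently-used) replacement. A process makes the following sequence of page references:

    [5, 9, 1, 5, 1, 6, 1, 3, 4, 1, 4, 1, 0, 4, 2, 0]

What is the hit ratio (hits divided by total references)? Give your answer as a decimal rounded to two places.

5 → miss, frames {5}
9 → miss, frames {5,9}
1 → miss, frames {5,9,1}
5 → hit
1 → hit
6 → miss, evict 9, frames {5,1,6}
1 → hit
3 → miss, evict 5, frames {6,1,3}
4 → miss, evict 6, frames {1,3,4}
1 → hit
4 → hit
1 → hit
0 → miss, evict 3, frames {4,1,0}
4 → hit
2 → miss, evict 1, frames {0,4,2}
0 → hit
Hits: 8 of 16 references → 8/16 = 0.5000.

0.50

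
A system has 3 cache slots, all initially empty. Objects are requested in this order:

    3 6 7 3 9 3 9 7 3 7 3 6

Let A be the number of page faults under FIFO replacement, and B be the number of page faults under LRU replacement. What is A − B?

1

Under FIFO: F F F . F F . . . . . F → 6 faults.
Under LRU: F F F . F . . . . . . F → 5 faults.
A − B = 6 − 5 = 1.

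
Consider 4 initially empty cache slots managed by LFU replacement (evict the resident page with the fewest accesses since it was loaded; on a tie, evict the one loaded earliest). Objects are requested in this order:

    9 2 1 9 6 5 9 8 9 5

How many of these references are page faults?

9: miss, frames (9)
2: miss, frames (9 2)
1: miss, frames (9 2 1)
9: hit
6: miss, frames (9 2 1 6)
5: miss, evict 2, frames (9 1 6 5)
9: hit
8: miss, evict 1, frames (9 6 5 8)
9: hit
5: hit
Page faults: 6.

6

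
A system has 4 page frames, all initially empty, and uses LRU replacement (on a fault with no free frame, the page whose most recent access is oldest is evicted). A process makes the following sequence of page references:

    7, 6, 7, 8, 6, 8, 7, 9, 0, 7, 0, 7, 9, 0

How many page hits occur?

9

7 → fault, frames {7}
6 → fault, frames {7,6}
7 → hit
8 → fault, frames {6,7,8}
6 → hit
8 → hit
7 → hit
9 → fault, frames {6,8,7,9}
0 → fault, evict 6, frames {8,7,9,0}
7 → hit
0 → hit
7 → hit
9 → hit
0 → hit
Hits: 9.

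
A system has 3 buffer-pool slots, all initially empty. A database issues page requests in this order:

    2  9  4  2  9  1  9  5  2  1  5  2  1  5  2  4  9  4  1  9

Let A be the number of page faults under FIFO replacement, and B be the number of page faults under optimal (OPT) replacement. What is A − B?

2

Under FIFO: F F F . . F . F F . . . . . . F F . F . → 9 faults.
Under OPT: F F F . . F . F . . . . . . . F F . . . → 7 faults.
A − B = 9 − 7 = 2.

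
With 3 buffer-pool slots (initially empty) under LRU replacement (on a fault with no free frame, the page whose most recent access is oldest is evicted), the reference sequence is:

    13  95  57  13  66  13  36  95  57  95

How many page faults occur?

13: fault, frames {13}
95: fault, frames {13,95}
57: fault, frames {13,95,57}
13: hit
66: fault, evict 95, frames {57,13,66}
13: hit
36: fault, evict 57, frames {66,13,36}
95: fault, evict 66, frames {13,36,95}
57: fault, evict 13, frames {36,95,57}
95: hit
Page faults: 7.

7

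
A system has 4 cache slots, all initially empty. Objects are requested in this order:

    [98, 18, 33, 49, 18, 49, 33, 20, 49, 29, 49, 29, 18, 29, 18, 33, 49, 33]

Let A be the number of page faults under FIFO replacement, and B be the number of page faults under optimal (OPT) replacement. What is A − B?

Under FIFO: F F F F . . . F . F . . F . . F F . → 9 faults.
Under OPT: F F F F . . . F . F . . . . . . . . → 6 faults.
A − B = 9 − 6 = 3.

3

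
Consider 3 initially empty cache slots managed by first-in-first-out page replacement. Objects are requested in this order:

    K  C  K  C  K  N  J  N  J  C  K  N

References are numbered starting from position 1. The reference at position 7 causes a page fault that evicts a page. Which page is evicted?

K

pos 1: K -> miss, frames (K)
pos 2: C -> miss, frames (K C)
pos 3: K -> hit
pos 4: C -> hit
pos 5: K -> hit
pos 6: N -> miss, frames (K C N)
pos 7: J -> miss, evict K, frames (C N J)
At position 7, page K is evicted.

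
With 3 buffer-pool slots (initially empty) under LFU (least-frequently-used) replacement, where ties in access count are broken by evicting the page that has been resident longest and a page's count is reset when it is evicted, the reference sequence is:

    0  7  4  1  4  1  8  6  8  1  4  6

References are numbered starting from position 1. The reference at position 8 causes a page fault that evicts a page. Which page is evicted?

pos 1: 0 → miss, frames {0}
pos 2: 7 → miss, frames {0,7}
pos 3: 4 → miss, frames {0,7,4}
pos 4: 1 → miss, evict 0, frames {7,4,1}
pos 5: 4 → hit
pos 6: 1 → hit
pos 7: 8 → miss, evict 7, frames {4,1,8}
pos 8: 6 → miss, evict 8, frames {4,1,6}
At position 8, page 8 is evicted.

8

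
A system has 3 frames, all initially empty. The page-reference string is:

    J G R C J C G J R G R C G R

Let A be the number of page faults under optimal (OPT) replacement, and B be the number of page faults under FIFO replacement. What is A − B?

Under OPT: F F F F . . . . F . . . . . → 5 faults.
Under FIFO: F F F F F . F . F . . F . . → 8 faults.
A − B = 5 − 8 = -3.

-3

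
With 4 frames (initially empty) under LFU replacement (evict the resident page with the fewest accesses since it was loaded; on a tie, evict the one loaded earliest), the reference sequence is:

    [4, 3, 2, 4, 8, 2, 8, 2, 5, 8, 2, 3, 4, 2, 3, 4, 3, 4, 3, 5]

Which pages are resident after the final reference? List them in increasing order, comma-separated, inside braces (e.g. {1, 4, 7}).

4: miss, frames [4]
3: miss, frames [4, 3]
2: miss, frames [4, 3, 2]
4: hit
8: miss, frames [4, 3, 2, 8]
2: hit
8: hit
2: hit
5: miss, evict 3, frames [4, 2, 8, 5]
8: hit
2: hit
3: miss, evict 5, frames [4, 2, 8, 3]
4: hit
2: hit
3: hit
4: hit
3: hit
4: hit
3: hit
5: miss, evict 8, frames [4, 2, 3, 5]

{2, 3, 4, 5}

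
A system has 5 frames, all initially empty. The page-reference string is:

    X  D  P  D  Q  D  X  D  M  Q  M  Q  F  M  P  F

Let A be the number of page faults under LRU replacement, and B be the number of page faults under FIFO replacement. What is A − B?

1

Under LRU: F F F . F . . . F . . . F . F . → 7 faults.
Under FIFO: F F F . F . . . F . . . F . . . → 6 faults.
A − B = 7 − 6 = 1.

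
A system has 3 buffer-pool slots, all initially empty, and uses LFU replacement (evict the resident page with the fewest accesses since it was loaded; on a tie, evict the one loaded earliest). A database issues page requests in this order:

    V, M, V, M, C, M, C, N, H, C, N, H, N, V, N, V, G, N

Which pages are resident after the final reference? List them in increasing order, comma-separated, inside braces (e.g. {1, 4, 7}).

V: fault, frames [V]
M: fault, frames [V, M]
V: hit
M: hit
C: fault, frames [V, M, C]
M: hit
C: hit
N: fault, evict V, frames [M, C, N]
H: fault, evict N, frames [M, C, H]
C: hit
N: fault, evict H, frames [M, C, N]
H: fault, evict N, frames [M, C, H]
N: fault, evict H, frames [M, C, N]
V: fault, evict N, frames [M, C, V]
N: fault, evict V, frames [M, C, N]
V: fault, evict N, frames [M, C, V]
G: fault, evict V, frames [M, C, G]
N: fault, evict G, frames [M, C, N]

{C, M, N}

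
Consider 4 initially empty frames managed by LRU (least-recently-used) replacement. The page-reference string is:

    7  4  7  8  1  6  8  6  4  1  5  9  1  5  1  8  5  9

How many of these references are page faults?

7: fault, frames {7}
4: fault, frames {7,4}
7: hit
8: fault, frames {4,7,8}
1: fault, frames {4,7,8,1}
6: fault, evict 4, frames {7,8,1,6}
8: hit
6: hit
4: fault, evict 7, frames {1,8,6,4}
1: hit
5: fault, evict 8, frames {6,4,1,5}
9: fault, evict 6, frames {4,1,5,9}
1: hit
5: hit
1: hit
8: fault, evict 4, frames {9,5,1,8}
5: hit
9: hit
Page faults: 9.

9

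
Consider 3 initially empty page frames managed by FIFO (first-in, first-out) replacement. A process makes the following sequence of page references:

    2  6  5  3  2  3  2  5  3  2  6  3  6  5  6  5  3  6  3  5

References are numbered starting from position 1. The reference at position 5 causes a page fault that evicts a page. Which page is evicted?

pos 1: 2 → fault, frames [2]
pos 2: 6 → fault, frames [2, 6]
pos 3: 5 → fault, frames [2, 6, 5]
pos 4: 3 → fault, evict 2, frames [6, 5, 3]
pos 5: 2 → fault, evict 6, frames [5, 3, 2]
At position 5, page 6 is evicted.

6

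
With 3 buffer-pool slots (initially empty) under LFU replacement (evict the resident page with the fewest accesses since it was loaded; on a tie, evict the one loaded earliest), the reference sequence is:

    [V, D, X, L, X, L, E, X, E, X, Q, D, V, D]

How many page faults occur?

V -> miss, frames {V}
D -> miss, frames {V,D}
X -> miss, frames {V,D,X}
L -> miss, evict V, frames {D,X,L}
X -> hit
L -> hit
E -> miss, evict D, frames {X,L,E}
X -> hit
E -> hit
X -> hit
Q -> miss, evict L, frames {X,E,Q}
D -> miss, evict Q, frames {X,E,D}
V -> miss, evict D, frames {X,E,V}
D -> miss, evict V, frames {X,E,D}
Page faults: 9.

9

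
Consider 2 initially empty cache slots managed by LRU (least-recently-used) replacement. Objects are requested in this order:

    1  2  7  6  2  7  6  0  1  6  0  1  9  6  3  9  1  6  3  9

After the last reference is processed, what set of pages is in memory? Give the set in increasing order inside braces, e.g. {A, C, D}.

{3, 9}

1 → fault, frames (1)
2 → fault, frames (1 2)
7 → fault, evict 1, frames (2 7)
6 → fault, evict 2, frames (7 6)
2 → fault, evict 7, frames (6 2)
7 → fault, evict 6, frames (2 7)
6 → fault, evict 2, frames (7 6)
0 → fault, evict 7, frames (6 0)
1 → fault, evict 6, frames (0 1)
6 → fault, evict 0, frames (1 6)
0 → fault, evict 1, frames (6 0)
1 → fault, evict 6, frames (0 1)
9 → fault, evict 0, frames (1 9)
6 → fault, evict 1, frames (9 6)
3 → fault, evict 9, frames (6 3)
9 → fault, evict 6, frames (3 9)
1 → fault, evict 3, frames (9 1)
6 → fault, evict 9, frames (1 6)
3 → fault, evict 1, frames (6 3)
9 → fault, evict 6, frames (3 9)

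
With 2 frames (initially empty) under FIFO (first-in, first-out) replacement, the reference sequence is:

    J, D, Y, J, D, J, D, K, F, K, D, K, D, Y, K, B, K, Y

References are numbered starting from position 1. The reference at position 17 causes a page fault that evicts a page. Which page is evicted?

Y

pos 1: J: fault, frames [J]
pos 2: D: fault, frames [J, D]
pos 3: Y: fault, evict J, frames [D, Y]
pos 4: J: fault, evict D, frames [Y, J]
pos 5: D: fault, evict Y, frames [J, D]
pos 6: J: hit
pos 7: D: hit
pos 8: K: fault, evict J, frames [D, K]
pos 9: F: fault, evict D, frames [K, F]
pos 10: K: hit
pos 11: D: fault, evict K, frames [F, D]
pos 12: K: fault, evict F, frames [D, K]
pos 13: D: hit
pos 14: Y: fault, evict D, frames [K, Y]
pos 15: K: hit
pos 16: B: fault, evict K, frames [Y, B]
pos 17: K: fault, evict Y, frames [B, K]
At position 17, page Y is evicted.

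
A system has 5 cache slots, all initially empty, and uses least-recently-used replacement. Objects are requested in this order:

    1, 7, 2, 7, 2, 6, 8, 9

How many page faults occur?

6

1 -> fault, frames {1}
7 -> fault, frames {1,7}
2 -> fault, frames {1,7,2}
7 -> hit
2 -> hit
6 -> fault, frames {1,7,2,6}
8 -> fault, frames {1,7,2,6,8}
9 -> fault, evict 1, frames {7,2,6,8,9}
Page faults: 6.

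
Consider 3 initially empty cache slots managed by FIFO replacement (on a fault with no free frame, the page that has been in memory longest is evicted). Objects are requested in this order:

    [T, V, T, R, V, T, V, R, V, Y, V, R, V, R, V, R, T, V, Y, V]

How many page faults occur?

6

T: miss, frames {T}
V: miss, frames {T,V}
T: hit
R: miss, frames {T,V,R}
V: hit
T: hit
V: hit
R: hit
V: hit
Y: miss, evict T, frames {V,R,Y}
V: hit
R: hit
V: hit
R: hit
V: hit
R: hit
T: miss, evict V, frames {R,Y,T}
V: miss, evict R, frames {Y,T,V}
Y: hit
V: hit
Page faults: 6.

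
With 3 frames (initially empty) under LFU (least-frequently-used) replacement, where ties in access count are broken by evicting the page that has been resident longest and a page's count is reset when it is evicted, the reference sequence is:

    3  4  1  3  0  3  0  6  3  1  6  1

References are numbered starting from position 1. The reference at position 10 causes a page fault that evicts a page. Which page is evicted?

6

pos 1: 3: miss, frames (3)
pos 2: 4: miss, frames (3 4)
pos 3: 1: miss, frames (3 4 1)
pos 4: 3: hit
pos 5: 0: miss, evict 4, frames (3 1 0)
pos 6: 3: hit
pos 7: 0: hit
pos 8: 6: miss, evict 1, frames (3 0 6)
pos 9: 3: hit
pos 10: 1: miss, evict 6, frames (3 0 1)
At position 10, page 6 is evicted.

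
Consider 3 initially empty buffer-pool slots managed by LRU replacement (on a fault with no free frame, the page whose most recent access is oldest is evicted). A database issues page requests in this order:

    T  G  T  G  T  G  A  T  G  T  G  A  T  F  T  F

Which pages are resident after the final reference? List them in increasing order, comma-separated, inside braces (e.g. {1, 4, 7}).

T -> miss, frames (T)
G -> miss, frames (T G)
T -> hit
G -> hit
T -> hit
G -> hit
A -> miss, frames (T G A)
T -> hit
G -> hit
T -> hit
G -> hit
A -> hit
T -> hit
F -> miss, evict G, frames (A T F)
T -> hit
F -> hit

{A, F, T}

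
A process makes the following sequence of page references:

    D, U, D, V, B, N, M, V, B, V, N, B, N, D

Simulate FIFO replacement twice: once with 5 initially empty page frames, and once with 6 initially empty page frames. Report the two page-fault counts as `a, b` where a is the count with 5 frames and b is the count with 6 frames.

7, 6

5 frames: F F . F F F F . . . . . . F → 7 faults.
6 frames: F F . F F F F . . . . . . . → 6 faults.
6 < 7: adding a frame reduced faults, as is typical.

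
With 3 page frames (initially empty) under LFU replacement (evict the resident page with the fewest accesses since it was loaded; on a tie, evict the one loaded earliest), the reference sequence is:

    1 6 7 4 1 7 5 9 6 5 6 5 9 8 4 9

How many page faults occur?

13

1: miss, frames {1}
6: miss, frames {1,6}
7: miss, frames {1,6,7}
4: miss, evict 1, frames {6,7,4}
1: miss, evict 6, frames {7,4,1}
7: hit
5: miss, evict 4, frames {7,1,5}
9: miss, evict 1, frames {7,5,9}
6: miss, evict 5, frames {7,9,6}
5: miss, evict 9, frames {7,6,5}
6: hit
5: hit
9: miss, evict 7, frames {6,5,9}
8: miss, evict 9, frames {6,5,8}
4: miss, evict 8, frames {6,5,4}
9: miss, evict 4, frames {6,5,9}
Page faults: 13.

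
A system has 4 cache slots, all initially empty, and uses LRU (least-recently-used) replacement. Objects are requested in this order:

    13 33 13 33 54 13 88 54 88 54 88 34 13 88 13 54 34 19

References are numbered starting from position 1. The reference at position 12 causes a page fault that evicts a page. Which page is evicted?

33

pos 1: 13 → fault, frames (13)
pos 2: 33 → fault, frames (13 33)
pos 3: 13 → hit
pos 4: 33 → hit
pos 5: 54 → fault, frames (13 33 54)
pos 6: 13 → hit
pos 7: 88 → fault, frames (33 54 13 88)
pos 8: 54 → hit
pos 9: 88 → hit
pos 10: 54 → hit
pos 11: 88 → hit
pos 12: 34 → fault, evict 33, frames (13 54 88 34)
At position 12, page 33 is evicted.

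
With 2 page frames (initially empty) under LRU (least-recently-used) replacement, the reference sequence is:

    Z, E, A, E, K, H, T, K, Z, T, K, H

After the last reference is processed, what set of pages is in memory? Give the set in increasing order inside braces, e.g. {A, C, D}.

{H, K}

Z -> miss, frames (Z)
E -> miss, frames (Z E)
A -> miss, evict Z, frames (E A)
E -> hit
K -> miss, evict A, frames (E K)
H -> miss, evict E, frames (K H)
T -> miss, evict K, frames (H T)
K -> miss, evict H, frames (T K)
Z -> miss, evict T, frames (K Z)
T -> miss, evict K, frames (Z T)
K -> miss, evict Z, frames (T K)
H -> miss, evict T, frames (K H)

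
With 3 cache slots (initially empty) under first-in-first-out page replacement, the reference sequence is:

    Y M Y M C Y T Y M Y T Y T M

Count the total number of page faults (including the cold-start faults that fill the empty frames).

6

Y → fault, frames {Y}
M → fault, frames {Y,M}
Y → hit
M → hit
C → fault, frames {Y,M,C}
Y → hit
T → fault, evict Y, frames {M,C,T}
Y → fault, evict M, frames {C,T,Y}
M → fault, evict C, frames {T,Y,M}
Y → hit
T → hit
Y → hit
T → hit
M → hit
Page faults: 6.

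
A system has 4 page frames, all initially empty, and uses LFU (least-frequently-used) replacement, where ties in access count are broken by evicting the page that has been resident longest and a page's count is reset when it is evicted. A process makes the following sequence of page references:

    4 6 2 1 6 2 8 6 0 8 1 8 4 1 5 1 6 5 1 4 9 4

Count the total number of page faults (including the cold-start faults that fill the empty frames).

4 → fault, frames [4]
6 → fault, frames [4, 6]
2 → fault, frames [4, 6, 2]
1 → fault, frames [4, 6, 2, 1]
6 → hit
2 → hit
8 → fault, evict 4, frames [6, 2, 1, 8]
6 → hit
0 → fault, evict 1, frames [6, 2, 8, 0]
8 → hit
1 → fault, evict 0, frames [6, 2, 8, 1]
8 → hit
4 → fault, evict 1, frames [6, 2, 8, 4]
1 → fault, evict 4, frames [6, 2, 8, 1]
5 → fault, evict 1, frames [6, 2, 8, 5]
1 → fault, evict 5, frames [6, 2, 8, 1]
6 → hit
5 → fault, evict 1, frames [6, 2, 8, 5]
1 → fault, evict 5, frames [6, 2, 8, 1]
4 → fault, evict 1, frames [6, 2, 8, 4]
9 → fault, evict 4, frames [6, 2, 8, 9]
4 → fault, evict 9, frames [6, 2, 8, 4]
Page faults: 16.

16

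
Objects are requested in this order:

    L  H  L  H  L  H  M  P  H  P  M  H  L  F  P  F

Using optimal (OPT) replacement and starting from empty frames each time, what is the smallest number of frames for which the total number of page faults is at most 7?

f=1: 16 faults
f=2: 8 faults
f=3: 6 faults
f=4: 5 faults
f=5: 5 faults
Smallest f with faults ≤ 7 is 3.

3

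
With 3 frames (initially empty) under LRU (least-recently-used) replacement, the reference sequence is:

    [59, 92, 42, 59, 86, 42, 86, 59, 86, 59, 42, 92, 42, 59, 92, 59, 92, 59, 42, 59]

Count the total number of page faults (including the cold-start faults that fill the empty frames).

59 → fault, frames {59}
92 → fault, frames {59,92}
42 → fault, frames {59,92,42}
59 → hit
86 → fault, evict 92, frames {42,59,86}
42 → hit
86 → hit
59 → hit
86 → hit
59 → hit
42 → hit
92 → fault, evict 86, frames {59,42,92}
42 → hit
59 → hit
92 → hit
59 → hit
92 → hit
59 → hit
42 → hit
59 → hit
Page faults: 5.

5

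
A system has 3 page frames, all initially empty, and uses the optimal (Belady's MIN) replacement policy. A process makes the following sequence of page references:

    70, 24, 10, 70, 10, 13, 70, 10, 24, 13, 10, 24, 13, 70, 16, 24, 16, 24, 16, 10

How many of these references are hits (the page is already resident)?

13

70 -> fault, frames (70)
24 -> fault, frames (70 24)
10 -> fault, frames (70 24 10)
70 -> hit
10 -> hit
13 -> fault, evict 24, frames (70 10 13)
70 -> hit
10 -> hit
24 -> fault, evict 70, frames (10 13 24)
13 -> hit
10 -> hit
24 -> hit
13 -> hit
70 -> fault, evict 13, frames (10 24 70)
16 -> fault, evict 70, frames (10 24 16)
24 -> hit
16 -> hit
24 -> hit
16 -> hit
10 -> hit
Hits: 13.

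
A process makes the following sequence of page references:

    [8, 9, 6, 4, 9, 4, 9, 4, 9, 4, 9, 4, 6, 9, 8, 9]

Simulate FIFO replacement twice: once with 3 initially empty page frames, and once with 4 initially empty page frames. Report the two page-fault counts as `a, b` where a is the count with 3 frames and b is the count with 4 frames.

6, 4

3 frames: F F F F . . . . . . . . . . F F → 6 faults.
4 frames: F F F F . . . . . . . . . . . . → 4 faults.
4 < 6: adding a frame reduced faults, as is typical.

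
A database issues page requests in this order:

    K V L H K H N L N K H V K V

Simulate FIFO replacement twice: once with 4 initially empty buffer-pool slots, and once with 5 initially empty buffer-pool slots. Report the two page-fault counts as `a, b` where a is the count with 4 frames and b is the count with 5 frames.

7, 5

4 frames: F F F F . . F . . F . F . . → 7 faults.
5 frames: F F F F . . F . . . . . . . → 5 faults.
5 < 7: adding a frame reduced faults, as is typical.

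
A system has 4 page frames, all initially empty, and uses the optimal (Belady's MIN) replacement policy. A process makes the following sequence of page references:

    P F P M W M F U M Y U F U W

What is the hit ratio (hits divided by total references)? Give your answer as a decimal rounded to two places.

P → miss, frames (P)
F → miss, frames (P F)
P → hit
M → miss, frames (P F M)
W → miss, frames (P F M W)
M → hit
F → hit
U → miss, evict P, frames (F M W U)
M → hit
Y → miss, evict M, frames (F W U Y)
U → hit
F → hit
U → hit
W → hit
Hits: 8 of 14 references → 8/14 = 0.5714.

0.57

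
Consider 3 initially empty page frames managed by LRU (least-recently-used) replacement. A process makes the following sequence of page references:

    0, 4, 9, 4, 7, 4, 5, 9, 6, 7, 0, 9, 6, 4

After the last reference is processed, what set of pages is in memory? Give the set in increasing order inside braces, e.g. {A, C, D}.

0 -> fault, frames (0)
4 -> fault, frames (0 4)
9 -> fault, frames (0 4 9)
4 -> hit
7 -> fault, evict 0, frames (9 4 7)
4 -> hit
5 -> fault, evict 9, frames (7 4 5)
9 -> fault, evict 7, frames (4 5 9)
6 -> fault, evict 4, frames (5 9 6)
7 -> fault, evict 5, frames (9 6 7)
0 -> fault, evict 9, frames (6 7 0)
9 -> fault, evict 6, frames (7 0 9)
6 -> fault, evict 7, frames (0 9 6)
4 -> fault, evict 0, frames (9 6 4)

{4, 6, 9}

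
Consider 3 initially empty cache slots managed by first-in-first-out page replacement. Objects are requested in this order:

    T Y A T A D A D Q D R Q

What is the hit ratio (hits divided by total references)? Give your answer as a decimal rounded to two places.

0.50

T → fault, frames (T)
Y → fault, frames (T Y)
A → fault, frames (T Y A)
T → hit
A → hit
D → fault, evict T, frames (Y A D)
A → hit
D → hit
Q → fault, evict Y, frames (A D Q)
D → hit
R → fault, evict A, frames (D Q R)
Q → hit
Hits: 6 of 12 references → 6/12 = 0.5000.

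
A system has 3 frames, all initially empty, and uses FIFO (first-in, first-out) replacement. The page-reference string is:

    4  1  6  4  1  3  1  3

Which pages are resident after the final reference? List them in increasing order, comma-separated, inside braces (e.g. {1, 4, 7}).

{1, 3, 6}

4 → miss, frames (4)
1 → miss, frames (4 1)
6 → miss, frames (4 1 6)
4 → hit
1 → hit
3 → miss, evict 4, frames (1 6 3)
1 → hit
3 → hit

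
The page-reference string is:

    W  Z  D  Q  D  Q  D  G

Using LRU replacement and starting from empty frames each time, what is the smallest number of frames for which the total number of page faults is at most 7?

2

f=1: 8 faults
f=2: 5 faults
f=3: 5 faults
f=4: 5 faults
f=5: 5 faults
Smallest f with faults ≤ 7 is 2.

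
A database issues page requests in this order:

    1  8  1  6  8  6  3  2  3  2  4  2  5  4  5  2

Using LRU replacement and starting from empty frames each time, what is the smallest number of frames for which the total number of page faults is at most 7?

f=1: 16 faults
f=2: 10 faults
f=3: 7 faults
f=4: 7 faults
f=5: 7 faults
f=6: 7 faults
f=7: 7 faults
Smallest f with faults ≤ 7 is 3.

3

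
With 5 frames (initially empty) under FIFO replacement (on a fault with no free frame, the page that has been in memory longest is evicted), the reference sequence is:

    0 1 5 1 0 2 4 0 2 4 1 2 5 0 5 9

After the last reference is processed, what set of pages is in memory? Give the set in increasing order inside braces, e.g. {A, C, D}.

0 -> miss, frames (0)
1 -> miss, frames (0 1)
5 -> miss, frames (0 1 5)
1 -> hit
0 -> hit
2 -> miss, frames (0 1 5 2)
4 -> miss, frames (0 1 5 2 4)
0 -> hit
2 -> hit
4 -> hit
1 -> hit
2 -> hit
5 -> hit
0 -> hit
5 -> hit
9 -> miss, evict 0, frames (1 5 2 4 9)

{1, 2, 4, 5, 9}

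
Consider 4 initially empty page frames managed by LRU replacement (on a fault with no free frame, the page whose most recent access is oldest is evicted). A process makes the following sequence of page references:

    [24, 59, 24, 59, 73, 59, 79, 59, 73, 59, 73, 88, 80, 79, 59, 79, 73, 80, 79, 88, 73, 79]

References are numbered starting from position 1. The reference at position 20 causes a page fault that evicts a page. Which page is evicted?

59

pos 1: 24 → miss, frames {24}
pos 2: 59 → miss, frames {24,59}
pos 3: 24 → hit
pos 4: 59 → hit
pos 5: 73 → miss, frames {24,59,73}
pos 6: 59 → hit
pos 7: 79 → miss, frames {24,73,59,79}
pos 8: 59 → hit
pos 9: 73 → hit
pos 10: 59 → hit
pos 11: 73 → hit
pos 12: 88 → miss, evict 24, frames {79,59,73,88}
pos 13: 80 → miss, evict 79, frames {59,73,88,80}
pos 14: 79 → miss, evict 59, frames {73,88,80,79}
pos 15: 59 → miss, evict 73, frames {88,80,79,59}
pos 16: 79 → hit
pos 17: 73 → miss, evict 88, frames {80,59,79,73}
pos 18: 80 → hit
pos 19: 79 → hit
pos 20: 88 → miss, evict 59, frames {73,80,79,88}
At position 20, page 59 is evicted.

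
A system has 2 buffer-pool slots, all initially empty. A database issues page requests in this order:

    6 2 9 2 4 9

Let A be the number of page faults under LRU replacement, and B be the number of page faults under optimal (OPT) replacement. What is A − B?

Under LRU: F F F . F F → 5 faults.
Under OPT: F F F . F . → 4 faults.
A − B = 5 − 4 = 1.

1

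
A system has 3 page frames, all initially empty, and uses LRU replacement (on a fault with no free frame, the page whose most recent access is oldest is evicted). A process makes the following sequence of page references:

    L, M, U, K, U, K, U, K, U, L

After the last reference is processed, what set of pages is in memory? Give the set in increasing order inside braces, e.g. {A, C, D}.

L -> fault, frames [L]
M -> fault, frames [L, M]
U -> fault, frames [L, M, U]
K -> fault, evict L, frames [M, U, K]
U -> hit
K -> hit
U -> hit
K -> hit
U -> hit
L -> fault, evict M, frames [K, U, L]

{K, L, U}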